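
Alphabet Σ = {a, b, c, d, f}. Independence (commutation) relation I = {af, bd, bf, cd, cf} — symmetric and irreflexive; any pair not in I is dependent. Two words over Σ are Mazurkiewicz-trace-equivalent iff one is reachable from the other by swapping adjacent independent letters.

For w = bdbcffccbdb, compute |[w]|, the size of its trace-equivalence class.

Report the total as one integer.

drop 0:b onto floor
drop 1:d onto floor
drop 2:b onto {0:b}
drop 3:c onto {2:b}
drop 4:f onto {1:d}
drop 5:f onto {4:f}
drop 6:c onto {3:c}
drop 7:c onto {6:c}
drop 8:b onto {7:c}
drop 9:d onto {5:f}
drop 10:b onto {8:b}
ground layer = {0:b, 1:d}
drop-orders for the pieces not yet dropped (sum over which currently-grounded one goes next):
  1 to go: {9} 1  {10} 1
  2 to go: {5,9} 1  {8,10} 1  {9,10} 2
  3 to go: {4,5,9} 1  {5,9,10} 3  {7,8,10} 1  {8,9,10} 3
  4 to go: {1,4,5,9} 1  {4,5,9,10} 4  {5,8,9,10} 6  {6,7,8,10} 1  {7,8,9,10} 4
  5 to go: {1,4,5,9,10} 5  {3,6,7,8,10} 1  {4,5,8,9,10} 10  {5,7,8,9,10} 10  {6,7,8,9,10} 5
  6 to go: {1,4,5,8,9,10} 15  {2,3,6,7,8,10} 1  {3,6,7,8,9,10} 6  {4,5,7,8,9,10} 20  {5,6,7,8,9,10} 15
  7 to go: {0,2,3,6,7,8,10} 1  {1,4,5,7,8,9,10} 35  {2,3,6,7,8,9,10} 7  {3,5,6,7,8,9,10} 21  {4,5,6,7,8,9,10} 35
  8 to go: {0,2,3,6,7,8,9,10} 8  {1,4,5,6,7,8,9,10} 70  {2,3,5,6,7,8,9,10} 28  {3,4,5,6,7,8,9,10} 56
  9 to go: {0,2,3,5,6,7,8,9,10} 36  {1,3,4,5,6,7,8,9,10} 126  {2,3,4,5,6,7,8,9,10} 84
  if 0:b drops first: 210 orders
  if 1:d drops first: 120 orders
heap linearizations: 330

330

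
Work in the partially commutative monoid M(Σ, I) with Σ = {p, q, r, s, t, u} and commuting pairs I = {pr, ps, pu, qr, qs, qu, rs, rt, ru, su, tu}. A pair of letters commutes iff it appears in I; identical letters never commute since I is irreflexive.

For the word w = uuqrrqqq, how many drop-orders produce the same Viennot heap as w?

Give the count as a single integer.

420

0(u) covers ∅
1(u) covers 0:u
2(q) covers ∅
3(r) covers ∅
4(r) covers 3:r
5(q) covers 2:q
6(q) covers 5:q
7(q) covers 6:q
floor of heap: 0:u, 2:q, 3:r
completions by unplaced set U, small U first (add the entries for U minus each lowest piece of U):
  |U|=1: {1}:1  {4}:1  {7}:1
  |U|=2: {0,1}:1  {1,4}:2  {1,7}:2  {3,4}:1  {4,7}:2  {6,7}:1
  |U|=3: {0,1,4}:3  {0,1,7}:3  {1,3,4}:3  {1,4,7}:6  {1,6,7}:3  {3,4,7}:3  {4,6,7}:3  {5,6,7}:1
  |U|=4: {0,1,3,4}:6  {0,1,4,7}:12  {0,1,6,7}:6  {1,3,4,7}:12  {1,4,6,7}:12  {1,5,6,7}:4  {2,5,6,7}:1  {3,4,6,7}:6  {4,5,6,7}:4
  |U|=5: {0,1,3,4,7}:30  {0,1,4,6,7}:30  {0,1,5,6,7}:10  {1,2,5,6,7}:5  {1,3,4,6,7}:30  {1,4,5,6,7}:20  {2,4,5,6,7}:5  {3,4,5,6,7}:10
  |U|=6: {0,1,2,5,6,7}:15  {0,1,3,4,6,7}:90  {0,1,4,5,6,7}:60  {1,2,4,5,6,7}:30  {1,3,4,5,6,7}:60  {2,3,4,5,6,7}:15
  start at 0(u): 105
  start at 2(q): 210
  start at 3(r): 105
sum over floor = 420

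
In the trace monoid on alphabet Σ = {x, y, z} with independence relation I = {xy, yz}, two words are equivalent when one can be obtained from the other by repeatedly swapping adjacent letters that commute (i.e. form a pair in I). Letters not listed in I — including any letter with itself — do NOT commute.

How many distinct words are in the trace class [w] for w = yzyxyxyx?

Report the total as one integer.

#0=y has no predecessor
#1=z has no predecessor
#2=y depends on [0:y]
#3=x depends on [1:z]
#4=y depends on [2:y]
#5=x depends on [3:x]
#6=y depends on [4:y]
#7=x depends on [5:x]
sources: [0:y, 1:z]
N(rest) = Σ N(rest − s) over sources s of rest; N(one piece) = 1:
  size 1 → [6]=1  [7]=1
  size 2 → [4,6]=1  [5,7]=1  [6,7]=2
  size 3 → [2,4,6]=1  [3,5,7]=1  [4,6,7]=3  [5,6,7]=3
  size 4 → [0,2,4,6]=1  [1,3,5,7]=1  [2,4,6,7]=4  [3,5,6,7]=4  [4,5,6,7]=6
  size 5 → [0,2,4,6,7]=5  [1,3,5,6,7]=5  [2,4,5,6,7]=10  [3,4,5,6,7]=10
  size 6 → [0,2,4,5,6,7]=15  [1,3,4,5,6,7]=15  [2,3,4,5,6,7]=20
  first=0(y) contributes 35
  first=1(z) contributes 35
|[w]| = 70

70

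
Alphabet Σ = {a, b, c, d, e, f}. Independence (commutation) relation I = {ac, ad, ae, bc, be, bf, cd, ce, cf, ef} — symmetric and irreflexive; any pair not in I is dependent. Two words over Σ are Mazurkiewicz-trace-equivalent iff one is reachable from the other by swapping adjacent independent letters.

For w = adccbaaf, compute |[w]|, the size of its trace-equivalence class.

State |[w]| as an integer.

0(a) covers ∅
1(d) covers ∅
2(c) covers ∅
3(c) covers 2:c
4(b) covers 0:a, 1:d
5(a) covers 4:b
6(a) covers 5:a
7(f) covers 6:a
floor of heap: 0:a, 1:d, 2:c
completions by unplaced set U, small U first (add the entries for U minus each lowest piece of U):
  |U|=1: {3}:1  {7}:1
  |U|=2: {2,3}:1  {3,7}:2  {6,7}:1
  |U|=3: {2,3,7}:3  {3,6,7}:3  {5,6,7}:1
  |U|=4: {2,3,6,7}:6  {3,5,6,7}:4  {4,5,6,7}:1
  |U|=5: {0,4,5,6,7}:1  {1,4,5,6,7}:1  {2,3,5,6,7}:10  {3,4,5,6,7}:5
  |U|=6: {0,1,4,5,6,7}:2  {0,3,4,5,6,7}:6  {1,3,4,5,6,7}:6  {2,3,4,5,6,7}:15
  start at 0(a): 21
  start at 1(d): 21
  start at 2(c): 14
sum over floor = 56

56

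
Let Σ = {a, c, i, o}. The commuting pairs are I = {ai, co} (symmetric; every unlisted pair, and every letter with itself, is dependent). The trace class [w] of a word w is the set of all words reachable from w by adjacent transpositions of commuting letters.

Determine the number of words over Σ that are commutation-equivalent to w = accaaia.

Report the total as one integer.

0(a) covers ∅
1(c) covers 0:a
2(c) covers 1:c
3(a) covers 2:c
4(a) covers 3:a
5(i) covers 2:c
6(a) covers 4:a
floor of heap: 0:a
completions by unplaced set U, small U first (add the entries for U minus each lowest piece of U):
  |U|=1: {5}:1  {6}:1
  |U|=2: {4,6}:1  {5,6}:2
  |U|=3: {3,4,6}:1  {4,5,6}:3
  |U|=4: {3,4,5,6}:4
  |U|=5: {2,3,4,5,6}:4
  start at 0(a): 4

4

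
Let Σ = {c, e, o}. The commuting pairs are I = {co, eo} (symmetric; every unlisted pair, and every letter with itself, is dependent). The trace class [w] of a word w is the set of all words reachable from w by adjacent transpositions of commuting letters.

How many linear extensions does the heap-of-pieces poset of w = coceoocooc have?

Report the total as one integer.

252

#0=c has no predecessor
#1=o has no predecessor
#2=c depends on [0:c]
#3=e depends on [2:c]
#4=o depends on [1:o]
#5=o depends on [4:o]
#6=c depends on [3:e]
#7=o depends on [5:o]
#8=o depends on [7:o]
#9=c depends on [6:c]
sources: [0:c, 1:o]
N(rest) = Σ N(rest − s) over sources s of rest; N(one piece) = 1:
  size 1 → [8]=1  [9]=1
  size 2 → [6,9]=1  [7,8]=1  [8,9]=2
  size 3 → [3,6,9]=1  [5,7,8]=1  [6,8,9]=3  [7,8,9]=3
  size 4 → [2,3,6,9]=1  [3,6,8,9]=4  [4,5,7,8]=1  [5,7,8,9]=4  [6,7,8,9]=6
  size 5 → [0,2,3,6,9]=1  [1,4,5,7,8]=1  [2,3,6,8,9]=5  [3,6,7,8,9]=10  [4,5,7,8,9]=5  [5,6,7,8,9]=10
  size 6 → [0,2,3,6,8,9]=6  [1,4,5,7,8,9]=6  [2,3,6,7,8,9]=15  [3,5,6,7,8,9]=20  [4,5,6,7,8,9]=15
  size 7 → [0,2,3,6,7,8,9]=21  [1,4,5,6,7,8,9]=21  [2,3,5,6,7,8,9]=35  [3,4,5,6,7,8,9]=35
  size 8 → [0,2,3,5,6,7,8,9]=56  [1,3,4,5,6,7,8,9]=56  [2,3,4,5,6,7,8,9]=70
  first=0(c) contributes 126
  first=1(o) contributes 126
|[w]| = 252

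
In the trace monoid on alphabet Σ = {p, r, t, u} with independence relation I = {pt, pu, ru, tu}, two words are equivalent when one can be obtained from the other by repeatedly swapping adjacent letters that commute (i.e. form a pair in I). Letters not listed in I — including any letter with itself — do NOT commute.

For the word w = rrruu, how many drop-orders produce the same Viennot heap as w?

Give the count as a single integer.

10

0(r) covers ∅
1(r) covers 0:r
2(r) covers 1:r
3(u) covers ∅
4(u) covers 3:u
floor of heap: 0:r, 3:u
completions by unplaced set U, small U first (add the entries for U minus each lowest piece of U):
  |U|=1: {2}:1  {4}:1
  |U|=2: {1,2}:1  {2,4}:2  {3,4}:1
  |U|=3: {0,1,2}:1  {1,2,4}:3  {2,3,4}:3
  start at 0(r): 6
  start at 3(u): 4
sum over floor = 10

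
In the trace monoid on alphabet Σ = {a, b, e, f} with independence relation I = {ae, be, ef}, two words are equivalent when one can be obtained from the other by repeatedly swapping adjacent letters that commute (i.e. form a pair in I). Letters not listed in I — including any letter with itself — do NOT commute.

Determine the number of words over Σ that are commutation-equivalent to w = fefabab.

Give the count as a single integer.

7

0(f) covers ∅
1(e) covers ∅
2(f) covers 0:f
3(a) covers 2:f
4(b) covers 3:a
5(a) covers 4:b
6(b) covers 5:a
floor of heap: 0:f, 1:e
completions by unplaced set U, small U first (add the entries for U minus each lowest piece of U):
  |U|=1: {1}:1  {6}:1
  |U|=2: {1,6}:2  {5,6}:1
  |U|=3: {1,5,6}:3  {4,5,6}:1
  |U|=4: {1,4,5,6}:4  {3,4,5,6}:1
  |U|=5: {1,3,4,5,6}:5  {2,3,4,5,6}:1
  start at 0(f): 6
  start at 1(e): 1
sum over floor = 7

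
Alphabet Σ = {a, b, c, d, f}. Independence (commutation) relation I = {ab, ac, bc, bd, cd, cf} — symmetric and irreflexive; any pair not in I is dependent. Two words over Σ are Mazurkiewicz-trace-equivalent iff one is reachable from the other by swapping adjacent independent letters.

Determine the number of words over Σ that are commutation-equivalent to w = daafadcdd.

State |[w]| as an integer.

piece 0:d — minimal
piece 1:a rests on {0:d}
piece 2:a rests on {1:a}
piece 3:f rests on {2:a}
piece 4:a rests on {3:f}
piece 5:d rests on {4:a}
piece 6:c — minimal
piece 7:d rests on {5:d}
piece 8:d rests on {7:d}
minimal pieces: {0:d, 6:c}
ways to finish when only these pieces remain (= sum over removing one remaining piece with nothing left below it):
  1 left: {6}→1  {8}→1
  2 left: {6,8}→2  {7,8}→1
  3 left: {5,7,8}→1  {6,7,8}→3
  4 left: {4,5,7,8}→1  {5,6,7,8}→4
  5 left: {3,4,5,7,8}→1  {4,5,6,7,8}→5
  6 left: {2,3,4,5,7,8}→1  {3,4,5,6,7,8}→6
  7 left: {1,2,3,4,5,7,8}→1  {2,3,4,5,6,7,8}→7
  placing 0:d first → 8 extensions
  placing 6:c first → 1 extensions
total linear extensions = 9

9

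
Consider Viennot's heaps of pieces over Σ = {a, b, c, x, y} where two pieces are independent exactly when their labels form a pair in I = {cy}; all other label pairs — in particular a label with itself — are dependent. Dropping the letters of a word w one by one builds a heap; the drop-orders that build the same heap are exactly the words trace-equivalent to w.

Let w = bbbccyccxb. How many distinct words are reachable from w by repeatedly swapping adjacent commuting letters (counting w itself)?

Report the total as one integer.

5

0(b) covers ∅
1(b) covers 0:b
2(b) covers 1:b
3(c) covers 2:b
4(c) covers 3:c
5(y) covers 2:b
6(c) covers 4:c
7(c) covers 6:c
8(x) covers 5:y, 7:c
9(b) covers 8:x
floor of heap: 0:b
completions by unplaced set U, small U first (add the entries for U minus each lowest piece of U):
  |U|=1: {9}:1
  |U|=2: {8,9}:1
  |U|=3: {5,8,9}:1  {7,8,9}:1
  |U|=4: {5,7,8,9}:2  {6,7,8,9}:1
  |U|=5: {4,6,7,8,9}:1  {5,6,7,8,9}:3
  |U|=6: {3,4,6,7,8,9}:1  {4,5,6,7,8,9}:4
  |U|=7: {3,4,5,6,7,8,9}:5
  |U|=8: {2,3,4,5,6,7,8,9}:5
  start at 0(b): 5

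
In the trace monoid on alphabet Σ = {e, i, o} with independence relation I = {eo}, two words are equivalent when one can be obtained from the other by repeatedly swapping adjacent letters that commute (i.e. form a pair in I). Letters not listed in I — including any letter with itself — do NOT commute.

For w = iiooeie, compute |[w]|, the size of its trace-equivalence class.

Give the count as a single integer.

drop 0:i onto floor
drop 1:i onto {0:i}
drop 2:o onto {1:i}
drop 3:o onto {2:o}
drop 4:e onto {1:i}
drop 5:i onto {3:o, 4:e}
drop 6:e onto {5:i}
ground layer = {0:i}
drop-orders for the pieces not yet dropped (sum over which currently-grounded one goes next):
  1 to go: {6} 1
  2 to go: {5,6} 1
  3 to go: {3,5,6} 1  {4,5,6} 1
  4 to go: {2,3,5,6} 1  {3,4,5,6} 2
  5 to go: {2,3,4,5,6} 3
  if 0:i drops first: 3 orders

3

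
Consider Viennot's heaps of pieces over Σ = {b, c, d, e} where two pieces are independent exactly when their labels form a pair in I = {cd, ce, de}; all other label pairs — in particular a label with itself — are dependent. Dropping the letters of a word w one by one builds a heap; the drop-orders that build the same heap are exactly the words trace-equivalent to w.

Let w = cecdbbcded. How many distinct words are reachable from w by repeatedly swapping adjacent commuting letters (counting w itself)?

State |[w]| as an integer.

drop 0:c onto floor
drop 1:e onto floor
drop 2:c onto {0:c}
drop 3:d onto floor
drop 4:b onto {1:e, 2:c, 3:d}
drop 5:b onto {4:b}
drop 6:c onto {5:b}
drop 7:d onto {5:b}
drop 8:e onto {5:b}
drop 9:d onto {7:d}
ground layer = {0:c, 1:e, 3:d}
drop-orders for the pieces not yet dropped (sum over which currently-grounded one goes next):
  1 to go: {6} 1  {8} 1  {9} 1
  2 to go: {6,8} 2  {6,9} 2  {7,9} 1  {8,9} 2
  3 to go: {6,7,9} 3  {6,8,9} 6  {7,8,9} 3
  4 to go: {6,7,8,9} 12
  5 to go: {5,6,7,8,9} 12
  6 to go: {4,5,6,7,8,9} 12
  7 to go: {1,4,5,6,7,8,9} 12  {2,4,5,6,7,8,9} 12  {3,4,5,6,7,8,9} 12
  8 to go: {0,2,4,5,6,7,8,9} 12  {1,2,4,5,6,7,8,9} 24  {1,3,4,5,6,7,8,9} 24  {2,3,4,5,6,7,8,9} 24
  if 0:c drops first: 72 orders
  if 1:e drops first: 36 orders
  if 3:d drops first: 36 orders
heap linearizations: 144

144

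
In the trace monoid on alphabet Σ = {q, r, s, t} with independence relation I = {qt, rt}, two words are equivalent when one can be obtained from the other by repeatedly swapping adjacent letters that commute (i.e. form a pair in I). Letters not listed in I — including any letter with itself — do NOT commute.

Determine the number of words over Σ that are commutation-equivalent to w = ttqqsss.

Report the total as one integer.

6

piece 0:t — minimal
piece 1:t rests on {0:t}
piece 2:q — minimal
piece 3:q rests on {2:q}
piece 4:s rests on {1:t, 3:q}
piece 5:s rests on {4:s}
piece 6:s rests on {5:s}
minimal pieces: {0:t, 2:q}
ways to finish when only these pieces remain (= sum over removing one remaining piece with nothing left below it):
  1 left: {6}→1
  2 left: {5,6}→1
  3 left: {4,5,6}→1
  4 left: {1,4,5,6}→1  {3,4,5,6}→1
  5 left: {0,1,4,5,6}→1  {1,3,4,5,6}→2  {2,3,4,5,6}→1
  placing 0:t first → 3 extensions
  placing 2:q first → 3 extensions
total linear extensions = 6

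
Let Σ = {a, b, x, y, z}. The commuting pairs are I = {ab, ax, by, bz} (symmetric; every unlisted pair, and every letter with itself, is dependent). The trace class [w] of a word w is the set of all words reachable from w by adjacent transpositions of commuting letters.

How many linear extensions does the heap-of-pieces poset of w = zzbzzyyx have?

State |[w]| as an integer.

drop 0:z onto floor
drop 1:z onto {0:z}
drop 2:b onto floor
drop 3:z onto {1:z}
drop 4:z onto {3:z}
drop 5:y onto {4:z}
drop 6:y onto {5:y}
drop 7:x onto {2:b, 6:y}
ground layer = {0:z, 2:b}
drop-orders for the pieces not yet dropped (sum over which currently-grounded one goes next):
  1 to go: {7} 1
  2 to go: {2,7} 1  {6,7} 1
  3 to go: {2,6,7} 2  {5,6,7} 1
  4 to go: {2,5,6,7} 3  {4,5,6,7} 1
  5 to go: {2,4,5,6,7} 4  {3,4,5,6,7} 1
  6 to go: {1,3,4,5,6,7} 1  {2,3,4,5,6,7} 5
  if 0:z drops first: 6 orders
  if 2:b drops first: 1 orders
heap linearizations: 7

7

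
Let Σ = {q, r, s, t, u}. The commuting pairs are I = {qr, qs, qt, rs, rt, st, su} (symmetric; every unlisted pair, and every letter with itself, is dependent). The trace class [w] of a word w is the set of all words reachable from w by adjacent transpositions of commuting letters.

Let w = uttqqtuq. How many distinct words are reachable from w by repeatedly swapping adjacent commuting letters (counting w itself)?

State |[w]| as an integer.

10

piece 0:u — minimal
piece 1:t rests on {0:u}
piece 2:t rests on {1:t}
piece 3:q rests on {0:u}
piece 4:q rests on {3:q}
piece 5:t rests on {2:t}
piece 6:u rests on {4:q, 5:t}
piece 7:q rests on {6:u}
minimal pieces: {0:u}
ways to finish when only these pieces remain (= sum over removing one remaining piece with nothing left below it):
  1 left: {7}→1
  2 left: {6,7}→1
  3 left: {4,6,7}→1  {5,6,7}→1
  4 left: {2,5,6,7}→1  {3,4,6,7}→1  {4,5,6,7}→2
  5 left: {1,2,5,6,7}→1  {2,4,5,6,7}→3  {3,4,5,6,7}→3
  6 left: {1,2,4,5,6,7}→4  {2,3,4,5,6,7}→6
  placing 0:u first → 10 extensions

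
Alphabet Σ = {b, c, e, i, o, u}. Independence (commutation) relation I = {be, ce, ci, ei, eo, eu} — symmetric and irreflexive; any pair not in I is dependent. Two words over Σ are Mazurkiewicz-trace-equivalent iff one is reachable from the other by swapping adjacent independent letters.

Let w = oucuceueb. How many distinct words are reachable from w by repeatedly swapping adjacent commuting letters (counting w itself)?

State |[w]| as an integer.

36

#0=o has no predecessor
#1=u depends on [0:o]
#2=c depends on [1:u]
#3=u depends on [2:c]
#4=c depends on [3:u]
#5=e has no predecessor
#6=u depends on [4:c]
#7=e depends on [5:e]
#8=b depends on [6:u]
sources: [0:o, 5:e]
N(rest) = Σ N(rest − s) over sources s of rest; N(one piece) = 1:
  size 1 → [7]=1  [8]=1
  size 2 → [5,7]=1  [6,8]=1  [7,8]=2
  size 3 → [4,6,8]=1  [5,7,8]=3  [6,7,8]=3
  size 4 → [3,4,6,8]=1  [4,6,7,8]=4  [5,6,7,8]=6
  size 5 → [2,3,4,6,8]=1  [3,4,6,7,8]=5  [4,5,6,7,8]=10
  size 6 → [1,2,3,4,6,8]=1  [2,3,4,6,7,8]=6  [3,4,5,6,7,8]=15
  size 7 → [0,1,2,3,4,6,8]=1  [1,2,3,4,6,7,8]=7  [2,3,4,5,6,7,8]=21
  first=0(o) contributes 28
  first=5(e) contributes 8
|[w]| = 36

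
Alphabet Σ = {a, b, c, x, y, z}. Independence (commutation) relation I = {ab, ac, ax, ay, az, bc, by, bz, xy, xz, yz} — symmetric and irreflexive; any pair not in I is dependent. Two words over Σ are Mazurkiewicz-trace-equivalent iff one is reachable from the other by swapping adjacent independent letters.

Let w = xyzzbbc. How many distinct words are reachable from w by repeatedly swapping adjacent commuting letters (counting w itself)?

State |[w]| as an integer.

#0=x has no predecessor
#1=y has no predecessor
#2=z has no predecessor
#3=z depends on [2:z]
#4=b depends on [0:x]
#5=b depends on [4:b]
#6=c depends on [0:x, 1:y, 3:z]
sources: [0:x, 1:y, 2:z]
N(rest) = Σ N(rest − s) over sources s of rest; N(one piece) = 1:
  size 1 → [5]=1  [6]=1
  size 2 → [1,6]=1  [3,6]=1  [4,5]=1  [5,6]=2
  size 3 → [1,3,6]=2  [1,5,6]=3  [2,3,6]=1  [3,5,6]=3  [4,5,6]=3
  size 4 → [0,4,5,6]=3  [1,2,3,6]=3  [1,3,5,6]=8  [1,4,5,6]=6  [2,3,5,6]=4  [3,4,5,6]=6
  size 5 → [0,1,4,5,6]=9  [0,3,4,5,6]=9  [1,2,3,5,6]=15  [1,3,4,5,6]=20  [2,3,4,5,6]=10
  first=0(x) contributes 45
  first=1(y) contributes 19
  first=2(z) contributes 38
|[w]| = 102

102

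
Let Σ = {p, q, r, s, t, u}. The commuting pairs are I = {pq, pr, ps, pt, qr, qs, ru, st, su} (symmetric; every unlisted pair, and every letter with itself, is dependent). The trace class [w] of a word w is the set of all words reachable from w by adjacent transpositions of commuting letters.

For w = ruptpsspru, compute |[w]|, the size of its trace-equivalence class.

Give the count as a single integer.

0(r) covers ∅
1(u) covers ∅
2(p) covers 1:u
3(t) covers 0:r, 1:u
4(p) covers 2:p
5(s) covers 0:r
6(s) covers 5:s
7(p) covers 4:p
8(r) covers 3:t, 6:s
9(u) covers 3:t, 7:p
floor of heap: 0:r, 1:u
completions by unplaced set U, small U first (add the entries for U minus each lowest piece of U):
  |U|=1: {8}:1  {9}:1
  |U|=2: {6,8}:1  {7,9}:1  {8,9}:2
  |U|=3: {3,8,9}:2  {4,7,9}:1  {5,6,8}:1  {6,8,9}:3  {7,8,9}:3
  |U|=4: {2,4,7,9}:1  {3,6,8,9}:5  {3,7,8,9}:5  {4,7,8,9}:4  {5,6,8,9}:4  {6,7,8,9}:6
  |U|=5: {2,4,7,8,9}:5  {3,4,7,8,9}:9  {3,5,6,8,9}:9  {3,6,7,8,9}:16  {4,6,7,8,9}:10  {5,6,7,8,9}:10
  |U|=6: {0,3,5,6,8,9}:9  {2,3,4,7,8,9}:14  {2,4,6,7,8,9}:15  {3,4,6,7,8,9}:35  {3,5,6,7,8,9}:35  {4,5,6,7,8,9}:20
  |U|=7: {0,3,5,6,7,8,9}:44  {1,2,3,4,7,8,9}:14  {2,3,4,6,7,8,9}:64  {2,4,5,6,7,8,9}:35  {3,4,5,6,7,8,9}:90
  |U|=8: {0,3,4,5,6,7,8,9}:134  {1,2,3,4,6,7,8,9}:78  {2,3,4,5,6,7,8,9}:189
  start at 0(r): 267
  start at 1(u): 323
sum over floor = 590

590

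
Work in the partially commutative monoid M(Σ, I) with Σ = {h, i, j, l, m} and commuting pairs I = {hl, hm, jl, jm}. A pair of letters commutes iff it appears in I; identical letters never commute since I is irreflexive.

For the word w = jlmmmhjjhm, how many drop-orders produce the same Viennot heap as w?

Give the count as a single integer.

#0=j has no predecessor
#1=l has no predecessor
#2=m depends on [1:l]
#3=m depends on [2:m]
#4=m depends on [3:m]
#5=h depends on [0:j]
#6=j depends on [5:h]
#7=j depends on [6:j]
#8=h depends on [7:j]
#9=m depends on [4:m]
sources: [0:j, 1:l]
N(rest) = Σ N(rest − s) over sources s of rest; N(one piece) = 1:
  size 1 → [8]=1  [9]=1
  size 2 → [4,9]=1  [7,8]=1  [8,9]=2
  size 3 → [3,4,9]=1  [4,8,9]=3  [6,7,8]=1  [7,8,9]=3
  size 4 → [2,3,4,9]=1  [3,4,8,9]=4  [4,7,8,9]=6  [5,6,7,8]=1  [6,7,8,9]=4
  size 5 → [0,5,6,7,8]=1  [1,2,3,4,9]=1  [2,3,4,8,9]=5  [3,4,7,8,9]=10  [4,6,7,8,9]=10  [5,6,7,8,9]=5
  size 6 → [0,5,6,7,8,9]=6  [1,2,3,4,8,9]=6  [2,3,4,7,8,9]=15  [3,4,6,7,8,9]=20  [4,5,6,7,8,9]=15
  size 7 → [0,4,5,6,7,8,9]=21  [1,2,3,4,7,8,9]=21  [2,3,4,6,7,8,9]=35  [3,4,5,6,7,8,9]=35
  size 8 → [0,3,4,5,6,7,8,9]=56  [1,2,3,4,6,7,8,9]=56  [2,3,4,5,6,7,8,9]=70
  first=0(j) contributes 126
  first=1(l) contributes 126
|[w]| = 252

252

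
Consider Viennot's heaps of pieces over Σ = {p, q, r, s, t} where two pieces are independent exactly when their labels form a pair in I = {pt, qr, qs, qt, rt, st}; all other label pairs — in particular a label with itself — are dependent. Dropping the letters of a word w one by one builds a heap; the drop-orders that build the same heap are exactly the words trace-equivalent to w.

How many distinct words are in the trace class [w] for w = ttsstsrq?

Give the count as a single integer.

#0=t has no predecessor
#1=t depends on [0:t]
#2=s has no predecessor
#3=s depends on [2:s]
#4=t depends on [1:t]
#5=s depends on [3:s]
#6=r depends on [5:s]
#7=q has no predecessor
sources: [0:t, 2:s, 7:q]
N(rest) = Σ N(rest − s) over sources s of rest; N(one piece) = 1:
  size 1 → [4]=1  [6]=1  [7]=1
  size 2 → [1,4]=1  [4,6]=2  [4,7]=2  [5,6]=1  [6,7]=2
  size 3 → [0,1,4]=1  [1,4,6]=3  [1,4,7]=3  [3,5,6]=1  [4,5,6]=3  [4,6,7]=6  [5,6,7]=3
  size 4 → [0,1,4,6]=4  [0,1,4,7]=4  [1,4,5,6]=6  [1,4,6,7]=12  [2,3,5,6]=1  [3,4,5,6]=4  [3,5,6,7]=4  [4,5,6,7]=12
  size 5 → [0,1,4,5,6]=10  [0,1,4,6,7]=20  [1,3,4,5,6]=10  [1,4,5,6,7]=30  [2,3,4,5,6]=5  [2,3,5,6,7]=5  [3,4,5,6,7]=20
  size 6 → [0,1,3,4,5,6]=20  [0,1,4,5,6,7]=60  [1,2,3,4,5,6]=15  [1,3,4,5,6,7]=60  [2,3,4,5,6,7]=30
  first=0(t) contributes 105
  first=2(s) contributes 140
  first=7(q) contributes 35
|[w]| = 280

280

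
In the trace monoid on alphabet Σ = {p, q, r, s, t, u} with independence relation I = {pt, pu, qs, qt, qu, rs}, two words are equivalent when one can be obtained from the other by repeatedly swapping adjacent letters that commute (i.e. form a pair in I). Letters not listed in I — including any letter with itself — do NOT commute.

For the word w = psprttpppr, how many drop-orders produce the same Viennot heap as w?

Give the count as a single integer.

10

#0=p has no predecessor
#1=s depends on [0:p]
#2=p depends on [1:s]
#3=r depends on [2:p]
#4=t depends on [3:r]
#5=t depends on [4:t]
#6=p depends on [3:r]
#7=p depends on [6:p]
#8=p depends on [7:p]
#9=r depends on [5:t, 8:p]
sources: [0:p]
N(rest) = Σ N(rest − s) over sources s of rest; N(one piece) = 1:
  size 1 → [9]=1
  size 2 → [5,9]=1  [8,9]=1
  size 3 → [4,5,9]=1  [5,8,9]=2  [7,8,9]=1
  size 4 → [4,5,8,9]=3  [5,7,8,9]=3  [6,7,8,9]=1
  size 5 → [4,5,7,8,9]=6  [5,6,7,8,9]=4
  size 6 → [4,5,6,7,8,9]=10
  size 7 → [3,4,5,6,7,8,9]=10
  size 8 → [2,3,4,5,6,7,8,9]=10
  first=0(p) contributes 10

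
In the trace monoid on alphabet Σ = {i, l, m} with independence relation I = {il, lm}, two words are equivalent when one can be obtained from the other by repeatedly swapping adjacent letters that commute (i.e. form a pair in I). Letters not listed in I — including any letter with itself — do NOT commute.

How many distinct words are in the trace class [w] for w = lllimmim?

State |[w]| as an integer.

0(l) covers ∅
1(l) covers 0:l
2(l) covers 1:l
3(i) covers ∅
4(m) covers 3:i
5(m) covers 4:m
6(i) covers 5:m
7(m) covers 6:i
floor of heap: 0:l, 3:i
completions by unplaced set U, small U first (add the entries for U minus each lowest piece of U):
  |U|=1: {2}:1  {7}:1
  |U|=2: {1,2}:1  {2,7}:2  {6,7}:1
  |U|=3: {0,1,2}:1  {1,2,7}:3  {2,6,7}:3  {5,6,7}:1
  |U|=4: {0,1,2,7}:4  {1,2,6,7}:6  {2,5,6,7}:4  {4,5,6,7}:1
  |U|=5: {0,1,2,6,7}:10  {1,2,5,6,7}:10  {2,4,5,6,7}:5  {3,4,5,6,7}:1
  |U|=6: {0,1,2,5,6,7}:20  {1,2,4,5,6,7}:15  {2,3,4,5,6,7}:6
  start at 0(l): 21
  start at 3(i): 35
sum over floor = 56

56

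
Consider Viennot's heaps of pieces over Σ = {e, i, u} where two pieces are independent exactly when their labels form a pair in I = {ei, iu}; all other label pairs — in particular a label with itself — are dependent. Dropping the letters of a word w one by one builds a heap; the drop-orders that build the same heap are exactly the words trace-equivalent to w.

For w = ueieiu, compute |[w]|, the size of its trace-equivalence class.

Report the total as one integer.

15

0(u) covers ∅
1(e) covers 0:u
2(i) covers ∅
3(e) covers 1:e
4(i) covers 2:i
5(u) covers 3:e
floor of heap: 0:u, 2:i
completions by unplaced set U, small U first (add the entries for U minus each lowest piece of U):
  |U|=1: {4}:1  {5}:1
  |U|=2: {2,4}:1  {3,5}:1  {4,5}:2
  |U|=3: {1,3,5}:1  {2,4,5}:3  {3,4,5}:3
  |U|=4: {0,1,3,5}:1  {1,3,4,5}:4  {2,3,4,5}:6
  start at 0(u): 10
  start at 2(i): 5
sum over floor = 15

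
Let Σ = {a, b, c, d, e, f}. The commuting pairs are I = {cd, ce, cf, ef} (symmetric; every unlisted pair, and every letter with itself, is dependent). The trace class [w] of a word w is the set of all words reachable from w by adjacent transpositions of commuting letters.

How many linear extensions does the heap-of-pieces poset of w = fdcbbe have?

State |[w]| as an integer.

piece 0:f — minimal
piece 1:d rests on {0:f}
piece 2:c — minimal
piece 3:b rests on {1:d, 2:c}
piece 4:b rests on {3:b}
piece 5:e rests on {4:b}
minimal pieces: {0:f, 2:c}
ways to finish when only these pieces remain (= sum over removing one remaining piece with nothing left below it):
  1 left: {5}→1
  2 left: {4,5}→1
  3 left: {3,4,5}→1
  4 left: {1,3,4,5}→1  {2,3,4,5}→1
  placing 0:f first → 2 extensions
  placing 2:c first → 1 extensions
total linear extensions = 3

3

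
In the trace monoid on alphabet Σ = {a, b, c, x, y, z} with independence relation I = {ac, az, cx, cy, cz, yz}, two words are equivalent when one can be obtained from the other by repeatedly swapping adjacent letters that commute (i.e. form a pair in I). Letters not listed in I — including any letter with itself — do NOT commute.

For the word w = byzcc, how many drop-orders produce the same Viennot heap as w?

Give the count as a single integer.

#0=b has no predecessor
#1=y depends on [0:b]
#2=z depends on [0:b]
#3=c depends on [0:b]
#4=c depends on [3:c]
sources: [0:b]
N(rest) = Σ N(rest − s) over sources s of rest; N(one piece) = 1:
  size 1 → [1]=1  [2]=1  [4]=1
  size 2 → [1,2]=2  [1,4]=2  [2,4]=2  [3,4]=1
  size 3 → [1,2,4]=6  [1,3,4]=3  [2,3,4]=3
  first=0(b) contributes 12

12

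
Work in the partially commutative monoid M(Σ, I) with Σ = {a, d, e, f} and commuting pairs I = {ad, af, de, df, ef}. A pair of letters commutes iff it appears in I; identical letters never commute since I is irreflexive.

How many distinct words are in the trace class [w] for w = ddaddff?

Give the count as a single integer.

105

drop 0:d onto floor
drop 1:d onto {0:d}
drop 2:a onto floor
drop 3:d onto {1:d}
drop 4:d onto {3:d}
drop 5:f onto floor
drop 6:f onto {5:f}
ground layer = {0:d, 2:a, 5:f}
drop-orders for the pieces not yet dropped (sum over which currently-grounded one goes next):
  1 to go: {2} 1  {4} 1  {6} 1
  2 to go: {2,4} 2  {2,6} 2  {3,4} 1  {4,6} 2  {5,6} 1
  3 to go: {1,3,4} 1  {2,3,4} 3  {2,4,6} 6  {2,5,6} 3  {3,4,6} 3  {4,5,6} 3
  4 to go: {0,1,3,4} 1  {1,2,3,4} 4  {1,3,4,6} 4  {2,3,4,6} 12  {2,4,5,6} 12  {3,4,5,6} 6
  5 to go: {0,1,2,3,4} 5  {0,1,3,4,6} 5  {1,2,3,4,6} 20  {1,3,4,5,6} 10  {2,3,4,5,6} 30
  if 0:d drops first: 60 orders
  if 2:a drops first: 15 orders
  if 5:f drops first: 30 orders
heap linearizations: 105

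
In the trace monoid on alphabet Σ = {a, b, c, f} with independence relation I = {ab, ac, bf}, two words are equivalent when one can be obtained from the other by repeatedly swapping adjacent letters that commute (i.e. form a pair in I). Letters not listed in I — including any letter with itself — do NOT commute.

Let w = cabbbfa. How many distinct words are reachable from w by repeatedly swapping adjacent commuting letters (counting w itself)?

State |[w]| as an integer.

#0=c has no predecessor
#1=a has no predecessor
#2=b depends on [0:c]
#3=b depends on [2:b]
#4=b depends on [3:b]
#5=f depends on [0:c, 1:a]
#6=a depends on [5:f]
sources: [0:c, 1:a]
N(rest) = Σ N(rest − s) over sources s of rest; N(one piece) = 1:
  size 1 → [4]=1  [6]=1
  size 2 → [3,4]=1  [4,6]=2  [5,6]=1
  size 3 → [1,5,6]=1  [2,3,4]=1  [3,4,6]=3  [4,5,6]=3
  size 4 → [1,4,5,6]=4  [2,3,4,6]=4  [3,4,5,6]=6
  size 5 → [1,3,4,5,6]=10  [2,3,4,5,6]=10
  first=0(c) contributes 20
  first=1(a) contributes 10
|[w]| = 30

30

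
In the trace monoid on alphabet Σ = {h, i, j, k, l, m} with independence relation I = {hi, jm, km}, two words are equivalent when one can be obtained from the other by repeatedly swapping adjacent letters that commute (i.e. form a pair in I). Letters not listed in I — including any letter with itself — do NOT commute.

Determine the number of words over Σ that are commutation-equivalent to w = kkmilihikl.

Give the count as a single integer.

9

drop 0:k onto floor
drop 1:k onto {0:k}
drop 2:m onto floor
drop 3:i onto {1:k, 2:m}
drop 4:l onto {3:i}
drop 5:i onto {4:l}
drop 6:h onto {4:l}
drop 7:i onto {5:i}
drop 8:k onto {6:h, 7:i}
drop 9:l onto {8:k}
ground layer = {0:k, 2:m}
drop-orders for the pieces not yet dropped (sum over which currently-grounded one goes next):
  1 to go: {9} 1
  2 to go: {8,9} 1
  3 to go: {6,8,9} 1  {7,8,9} 1
  4 to go: {5,7,8,9} 1  {6,7,8,9} 2
  5 to go: {5,6,7,8,9} 3
  6 to go: {4,5,6,7,8,9} 3
  7 to go: {3,4,5,6,7,8,9} 3
  8 to go: {1,3,4,5,6,7,8,9} 3  {2,3,4,5,6,7,8,9} 3
  if 0:k drops first: 6 orders
  if 2:m drops first: 3 orders
heap linearizations: 9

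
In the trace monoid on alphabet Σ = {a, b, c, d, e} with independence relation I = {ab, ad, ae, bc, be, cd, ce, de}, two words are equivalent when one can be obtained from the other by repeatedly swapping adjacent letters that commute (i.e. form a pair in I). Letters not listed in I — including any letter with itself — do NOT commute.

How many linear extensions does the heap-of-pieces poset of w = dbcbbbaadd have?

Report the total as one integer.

piece 0:d — minimal
piece 1:b rests on {0:d}
piece 2:c — minimal
piece 3:b rests on {1:b}
piece 4:b rests on {3:b}
piece 5:b rests on {4:b}
piece 6:a rests on {2:c}
piece 7:a rests on {6:a}
piece 8:d rests on {5:b}
piece 9:d rests on {8:d}
minimal pieces: {0:d, 2:c}
ways to finish when only these pieces remain (= sum over removing one remaining piece with nothing left below it):
  1 left: {7}→1  {9}→1
  2 left: {6,7}→1  {7,9}→2  {8,9}→1
  3 left: {2,6,7}→1  {5,8,9}→1  {6,7,9}→3  {7,8,9}→3
  4 left: {2,6,7,9}→4  {4,5,8,9}→1  {5,7,8,9}→4  {6,7,8,9}→6
  5 left: {2,6,7,8,9}→10  {3,4,5,8,9}→1  {4,5,7,8,9}→5  {5,6,7,8,9}→10
  6 left: {1,3,4,5,8,9}→1  {2,5,6,7,8,9}→20  {3,4,5,7,8,9}→6  {4,5,6,7,8,9}→15
  7 left: {0,1,3,4,5,8,9}→1  {1,3,4,5,7,8,9}→7  {2,4,5,6,7,8,9}→35  {3,4,5,6,7,8,9}→21
  8 left: {0,1,3,4,5,7,8,9}→8  {1,3,4,5,6,7,8,9}→28  {2,3,4,5,6,7,8,9}→56
  placing 0:d first → 84 extensions
  placing 2:c first → 36 extensions
total linear extensions = 120

120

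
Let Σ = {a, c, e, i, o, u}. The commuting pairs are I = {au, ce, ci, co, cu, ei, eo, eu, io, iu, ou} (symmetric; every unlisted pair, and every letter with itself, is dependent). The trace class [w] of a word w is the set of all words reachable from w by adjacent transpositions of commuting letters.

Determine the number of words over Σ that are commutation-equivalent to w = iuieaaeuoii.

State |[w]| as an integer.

1980

#0=i has no predecessor
#1=u has no predecessor
#2=i depends on [0:i]
#3=e has no predecessor
#4=a depends on [2:i, 3:e]
#5=a depends on [4:a]
#6=e depends on [5:a]
#7=u depends on [1:u]
#8=o depends on [5:a]
#9=i depends on [5:a]
#10=i depends on [9:i]
sources: [0:i, 1:u, 3:e]
N(rest) = Σ N(rest − s) over sources s of rest; N(one piece) = 1:
  size 1 → [6]=1  [7]=1  [8]=1  [10]=1
  size 2 → [1,7]=1  [6,7]=2  [6,8]=2  [6,10]=2  [7,8]=2  [7,10]=2  [8,10]=2  [9,10]=1
  size 3 → [1,6,7]=3  [1,7,8]=3  [1,7,10]=3  [6,7,8]=6  [6,7,10]=6  [6,8,10]=6  [6,9,10]=3  [7,8,10]=6  [7,9,10]=3  [8,9,10]=3
  size 4 → [1,6,7,8]=12  [1,6,7,10]=12  [1,7,8,10]=12  [1,7,9,10]=6  [6,7,8,10]=24  [6,7,9,10]=12  [6,8,9,10]=12  [7,8,9,10]=12
  size 5 → [1,6,7,8,10]=60  [1,6,7,9,10]=30  [1,7,8,9,10]=30  [5,6,8,9,10]=12  [6,7,8,9,10]=60
  size 6 → [1,6,7,8,9,10]=180  [4,5,6,8,9,10]=12  [5,6,7,8,9,10]=72
  size 7 → [1,5,6,7,8,9,10]=252  [2,4,5,6,8,9,10]=12  [3,4,5,6,8,9,10]=12  [4,5,6,7,8,9,10]=84
  size 8 → [0,2,4,5,6,8,9,10]=12  [1,4,5,6,7,8,9,10]=336  [2,3,4,5,6,8,9,10]=24  [2,4,5,6,7,8,9,10]=96  [3,4,5,6,7,8,9,10]=96
  size 9 → [0,2,3,4,5,6,8,9,10]=36  [0,2,4,5,6,7,8,9,10]=108  [1,2,4,5,6,7,8,9,10]=432  [1,3,4,5,6,7,8,9,10]=432  [2,3,4,5,6,7,8,9,10]=216
  first=0(i) contributes 1080
  first=1(u) contributes 360
  first=3(e) contributes 540
|[w]| = 1980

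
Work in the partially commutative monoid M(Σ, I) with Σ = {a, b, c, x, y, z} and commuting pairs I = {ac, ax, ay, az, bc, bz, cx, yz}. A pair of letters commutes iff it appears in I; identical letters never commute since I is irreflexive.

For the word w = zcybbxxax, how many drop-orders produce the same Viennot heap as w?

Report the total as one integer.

0(z) covers ∅
1(c) covers 0:z
2(y) covers 1:c
3(b) covers 2:y
4(b) covers 3:b
5(x) covers 4:b
6(x) covers 5:x
7(a) covers 4:b
8(x) covers 6:x
floor of heap: 0:z
completions by unplaced set U, small U first (add the entries for U minus each lowest piece of U):
  |U|=1: {7}:1  {8}:1
  |U|=2: {6,8}:1  {7,8}:2
  |U|=3: {5,6,8}:1  {6,7,8}:3
  |U|=4: {5,6,7,8}:4
  |U|=5: {4,5,6,7,8}:4
  |U|=6: {3,4,5,6,7,8}:4
  |U|=7: {2,3,4,5,6,7,8}:4
  start at 0(z): 4

4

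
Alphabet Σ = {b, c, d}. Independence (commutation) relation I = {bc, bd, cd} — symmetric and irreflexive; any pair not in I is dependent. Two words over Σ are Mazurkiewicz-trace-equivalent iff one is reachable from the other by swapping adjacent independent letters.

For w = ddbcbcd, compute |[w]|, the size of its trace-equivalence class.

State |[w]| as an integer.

210

#0=d has no predecessor
#1=d depends on [0:d]
#2=b has no predecessor
#3=c has no predecessor
#4=b depends on [2:b]
#5=c depends on [3:c]
#6=d depends on [1:d]
sources: [0:d, 2:b, 3:c]
N(rest) = Σ N(rest − s) over sources s of rest; N(one piece) = 1:
  size 1 → [4]=1  [5]=1  [6]=1
  size 2 → [1,6]=1  [2,4]=1  [3,5]=1  [4,5]=2  [4,6]=2  [5,6]=2
  size 3 → [0,1,6]=1  [1,4,6]=3  [1,5,6]=3  [2,4,5]=3  [2,4,6]=3  [3,4,5]=3  [3,5,6]=3  [4,5,6]=6
  size 4 → [0,1,4,6]=4  [0,1,5,6]=4  [1,2,4,6]=6  [1,3,5,6]=6  [1,4,5,6]=12  [2,3,4,5]=6  [2,4,5,6]=12  [3,4,5,6]=12
  size 5 → [0,1,2,4,6]=10  [0,1,3,5,6]=10  [0,1,4,5,6]=20  [1,2,4,5,6]=30  [1,3,4,5,6]=30  [2,3,4,5,6]=30
  first=0(d) contributes 90
  first=2(b) contributes 60
  first=3(c) contributes 60
|[w]| = 210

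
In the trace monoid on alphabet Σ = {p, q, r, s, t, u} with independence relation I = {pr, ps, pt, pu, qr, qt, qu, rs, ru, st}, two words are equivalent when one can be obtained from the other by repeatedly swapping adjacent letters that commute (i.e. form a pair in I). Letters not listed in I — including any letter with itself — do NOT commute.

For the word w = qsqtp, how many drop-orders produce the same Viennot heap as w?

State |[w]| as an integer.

0(q) covers ∅
1(s) covers 0:q
2(q) covers 1:s
3(t) covers ∅
4(p) covers 2:q
floor of heap: 0:q, 3:t
completions by unplaced set U, small U first (add the entries for U minus each lowest piece of U):
  |U|=1: {3}:1  {4}:1
  |U|=2: {2,4}:1  {3,4}:2
  |U|=3: {1,2,4}:1  {2,3,4}:3
  start at 0(q): 4
  start at 3(t): 1
sum over floor = 5

5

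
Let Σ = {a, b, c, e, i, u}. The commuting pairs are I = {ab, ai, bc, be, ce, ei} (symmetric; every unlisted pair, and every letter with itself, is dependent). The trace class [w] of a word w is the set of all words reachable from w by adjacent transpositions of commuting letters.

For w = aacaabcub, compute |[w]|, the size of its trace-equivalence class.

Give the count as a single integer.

0(a) covers ∅
1(a) covers 0:a
2(c) covers 1:a
3(a) covers 2:c
4(a) covers 3:a
5(b) covers ∅
6(c) covers 4:a
7(u) covers 5:b, 6:c
8(b) covers 7:u
floor of heap: 0:a, 5:b
completions by unplaced set U, small U first (add the entries for U minus each lowest piece of U):
  |U|=1: {8}:1
  |U|=2: {7,8}:1
  |U|=3: {5,7,8}:1  {6,7,8}:1
  |U|=4: {4,6,7,8}:1  {5,6,7,8}:2
  |U|=5: {3,4,6,7,8}:1  {4,5,6,7,8}:3
  |U|=6: {2,3,4,6,7,8}:1  {3,4,5,6,7,8}:4
  |U|=7: {1,2,3,4,6,7,8}:1  {2,3,4,5,6,7,8}:5
  start at 0(a): 6
  start at 5(b): 1
sum over floor = 7

7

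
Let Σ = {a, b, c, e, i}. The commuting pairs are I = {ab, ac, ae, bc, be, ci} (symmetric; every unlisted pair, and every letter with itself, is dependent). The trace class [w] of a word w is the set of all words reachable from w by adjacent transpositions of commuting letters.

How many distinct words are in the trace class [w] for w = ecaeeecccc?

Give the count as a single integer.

drop 0:e onto floor
drop 1:c onto {0:e}
drop 2:a onto floor
drop 3:e onto {1:c}
drop 4:e onto {3:e}
drop 5:e onto {4:e}
drop 6:c onto {5:e}
drop 7:c onto {6:c}
drop 8:c onto {7:c}
drop 9:c onto {8:c}
ground layer = {0:e, 2:a}
drop-orders for the pieces not yet dropped (sum over which currently-grounded one goes next):
  1 to go: {2} 1  {9} 1
  2 to go: {2,9} 2  {8,9} 1
  3 to go: {2,8,9} 3  {7,8,9} 1
  4 to go: {2,7,8,9} 4  {6,7,8,9} 1
  5 to go: {2,6,7,8,9} 5  {5,6,7,8,9} 1
  6 to go: {2,5,6,7,8,9} 6  {4,5,6,7,8,9} 1
  7 to go: {2,4,5,6,7,8,9} 7  {3,4,5,6,7,8,9} 1
  8 to go: {1,3,4,5,6,7,8,9} 1  {2,3,4,5,6,7,8,9} 8
  if 0:e drops first: 9 orders
  if 2:a drops first: 1 orders
heap linearizations: 10

10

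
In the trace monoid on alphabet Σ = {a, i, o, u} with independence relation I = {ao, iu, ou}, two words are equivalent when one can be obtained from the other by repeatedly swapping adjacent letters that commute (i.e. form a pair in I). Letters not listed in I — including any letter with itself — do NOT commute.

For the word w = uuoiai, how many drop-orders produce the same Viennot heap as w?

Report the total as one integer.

drop 0:u onto floor
drop 1:u onto {0:u}
drop 2:o onto floor
drop 3:i onto {2:o}
drop 4:a onto {1:u, 3:i}
drop 5:i onto {4:a}
ground layer = {0:u, 2:o}
drop-orders for the pieces not yet dropped (sum over which currently-grounded one goes next):
  1 to go: {5} 1
  2 to go: {4,5} 1
  3 to go: {1,4,5} 1  {3,4,5} 1
  4 to go: {0,1,4,5} 1  {1,3,4,5} 2  {2,3,4,5} 1
  if 0:u drops first: 3 orders
  if 2:o drops first: 3 orders
heap linearizations: 6

6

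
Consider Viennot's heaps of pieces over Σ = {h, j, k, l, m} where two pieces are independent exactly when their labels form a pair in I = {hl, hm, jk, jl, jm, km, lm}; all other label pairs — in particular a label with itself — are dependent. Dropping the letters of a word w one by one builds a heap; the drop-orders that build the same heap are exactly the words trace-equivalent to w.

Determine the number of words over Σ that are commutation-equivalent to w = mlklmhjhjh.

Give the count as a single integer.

piece 0:m — minimal
piece 1:l — minimal
piece 2:k rests on {1:l}
piece 3:l rests on {2:k}
piece 4:m rests on {0:m}
piece 5:h rests on {2:k}
piece 6:j rests on {5:h}
piece 7:h rests on {6:j}
piece 8:j rests on {7:h}
piece 9:h rests on {8:j}
minimal pieces: {0:m, 1:l}
ways to finish when only these pieces remain (= sum over removing one remaining piece with nothing left below it):
  1 left: {3}→1  {4}→1  {9}→1
  2 left: {0,4}→1  {3,4}→2  {3,9}→2  {4,9}→2  {8,9}→1
  3 left: {0,3,4}→3  {0,4,9}→3  {3,4,9}→6  {3,8,9}→3  {4,8,9}→3  {7,8,9}→1
  4 left: {0,3,4,9}→12  {0,4,8,9}→6  {3,4,8,9}→12  {3,7,8,9}→4  {4,7,8,9}→4  {6,7,8,9}→1
  5 left: {0,3,4,8,9}→30  {0,4,7,8,9}→10  {3,4,7,8,9}→20  {3,6,7,8,9}→5  {4,6,7,8,9}→5  {5,6,7,8,9}→1
  6 left: {0,3,4,7,8,9}→60  {0,4,6,7,8,9}→15  {3,4,6,7,8,9}→30  {3,5,6,7,8,9}→6  {4,5,6,7,8,9}→6
  7 left: {0,3,4,6,7,8,9}→105  {0,4,5,6,7,8,9}→21  {2,3,5,6,7,8,9}→6  {3,4,5,6,7,8,9}→42
  8 left: {0,3,4,5,6,7,8,9}→168  {1,2,3,5,6,7,8,9}→6  {2,3,4,5,6,7,8,9}→48
  placing 0:m first → 54 extensions
  placing 1:l first → 216 extensions
total linear extensions = 270

270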